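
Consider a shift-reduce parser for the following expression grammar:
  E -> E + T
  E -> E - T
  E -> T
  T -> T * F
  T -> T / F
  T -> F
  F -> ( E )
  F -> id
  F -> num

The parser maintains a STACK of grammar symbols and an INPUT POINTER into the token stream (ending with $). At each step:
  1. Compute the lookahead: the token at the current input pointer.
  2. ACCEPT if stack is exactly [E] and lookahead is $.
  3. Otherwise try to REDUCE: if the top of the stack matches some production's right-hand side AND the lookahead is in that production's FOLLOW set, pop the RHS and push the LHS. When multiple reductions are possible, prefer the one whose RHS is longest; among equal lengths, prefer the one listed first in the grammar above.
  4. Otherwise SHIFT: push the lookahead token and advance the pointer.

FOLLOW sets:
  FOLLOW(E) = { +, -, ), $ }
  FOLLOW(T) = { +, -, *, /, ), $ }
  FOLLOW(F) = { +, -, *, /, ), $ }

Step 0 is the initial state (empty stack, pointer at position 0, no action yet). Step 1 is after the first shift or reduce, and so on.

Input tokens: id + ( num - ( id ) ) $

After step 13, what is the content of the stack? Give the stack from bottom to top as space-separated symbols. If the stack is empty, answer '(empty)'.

Step 1: shift id. Stack=[id] ptr=1 lookahead=+ remaining=[+ ( num - ( id ) ) $]
Step 2: reduce F->id. Stack=[F] ptr=1 lookahead=+ remaining=[+ ( num - ( id ) ) $]
Step 3: reduce T->F. Stack=[T] ptr=1 lookahead=+ remaining=[+ ( num - ( id ) ) $]
Step 4: reduce E->T. Stack=[E] ptr=1 lookahead=+ remaining=[+ ( num - ( id ) ) $]
Step 5: shift +. Stack=[E +] ptr=2 lookahead=( remaining=[( num - ( id ) ) $]
Step 6: shift (. Stack=[E + (] ptr=3 lookahead=num remaining=[num - ( id ) ) $]
Step 7: shift num. Stack=[E + ( num] ptr=4 lookahead=- remaining=[- ( id ) ) $]
Step 8: reduce F->num. Stack=[E + ( F] ptr=4 lookahead=- remaining=[- ( id ) ) $]
Step 9: reduce T->F. Stack=[E + ( T] ptr=4 lookahead=- remaining=[- ( id ) ) $]
Step 10: reduce E->T. Stack=[E + ( E] ptr=4 lookahead=- remaining=[- ( id ) ) $]
Step 11: shift -. Stack=[E + ( E -] ptr=5 lookahead=( remaining=[( id ) ) $]
Step 12: shift (. Stack=[E + ( E - (] ptr=6 lookahead=id remaining=[id ) ) $]
Step 13: shift id. Stack=[E + ( E - ( id] ptr=7 lookahead=) remaining=[) ) $]

Answer: E + ( E - ( id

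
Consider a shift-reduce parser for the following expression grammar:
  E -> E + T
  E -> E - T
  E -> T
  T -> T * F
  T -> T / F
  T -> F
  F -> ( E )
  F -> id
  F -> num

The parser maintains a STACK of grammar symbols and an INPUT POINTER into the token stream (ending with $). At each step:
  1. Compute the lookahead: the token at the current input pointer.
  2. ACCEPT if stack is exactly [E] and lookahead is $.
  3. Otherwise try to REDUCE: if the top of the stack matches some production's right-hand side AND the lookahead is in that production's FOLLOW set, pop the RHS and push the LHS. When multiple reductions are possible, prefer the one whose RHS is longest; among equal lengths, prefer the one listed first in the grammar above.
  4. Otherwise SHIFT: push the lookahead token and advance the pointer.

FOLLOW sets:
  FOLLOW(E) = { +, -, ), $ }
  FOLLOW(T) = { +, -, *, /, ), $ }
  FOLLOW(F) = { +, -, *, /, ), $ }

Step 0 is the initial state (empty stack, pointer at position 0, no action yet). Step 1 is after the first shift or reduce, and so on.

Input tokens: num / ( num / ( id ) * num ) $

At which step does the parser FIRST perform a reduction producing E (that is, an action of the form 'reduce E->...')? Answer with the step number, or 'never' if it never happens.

Step 1: shift num. Stack=[num] ptr=1 lookahead=/ remaining=[/ ( num / ( id ) * num ) $]
Step 2: reduce F->num. Stack=[F] ptr=1 lookahead=/ remaining=[/ ( num / ( id ) * num ) $]
Step 3: reduce T->F. Stack=[T] ptr=1 lookahead=/ remaining=[/ ( num / ( id ) * num ) $]
Step 4: shift /. Stack=[T /] ptr=2 lookahead=( remaining=[( num / ( id ) * num ) $]
Step 5: shift (. Stack=[T / (] ptr=3 lookahead=num remaining=[num / ( id ) * num ) $]
Step 6: shift num. Stack=[T / ( num] ptr=4 lookahead=/ remaining=[/ ( id ) * num ) $]
Step 7: reduce F->num. Stack=[T / ( F] ptr=4 lookahead=/ remaining=[/ ( id ) * num ) $]
Step 8: reduce T->F. Stack=[T / ( T] ptr=4 lookahead=/ remaining=[/ ( id ) * num ) $]
Step 9: shift /. Stack=[T / ( T /] ptr=5 lookahead=( remaining=[( id ) * num ) $]
Step 10: shift (. Stack=[T / ( T / (] ptr=6 lookahead=id remaining=[id ) * num ) $]
Step 11: shift id. Stack=[T / ( T / ( id] ptr=7 lookahead=) remaining=[) * num ) $]
Step 12: reduce F->id. Stack=[T / ( T / ( F] ptr=7 lookahead=) remaining=[) * num ) $]
Step 13: reduce T->F. Stack=[T / ( T / ( T] ptr=7 lookahead=) remaining=[) * num ) $]
Step 14: reduce E->T. Stack=[T / ( T / ( E] ptr=7 lookahead=) remaining=[) * num ) $]

Answer: 14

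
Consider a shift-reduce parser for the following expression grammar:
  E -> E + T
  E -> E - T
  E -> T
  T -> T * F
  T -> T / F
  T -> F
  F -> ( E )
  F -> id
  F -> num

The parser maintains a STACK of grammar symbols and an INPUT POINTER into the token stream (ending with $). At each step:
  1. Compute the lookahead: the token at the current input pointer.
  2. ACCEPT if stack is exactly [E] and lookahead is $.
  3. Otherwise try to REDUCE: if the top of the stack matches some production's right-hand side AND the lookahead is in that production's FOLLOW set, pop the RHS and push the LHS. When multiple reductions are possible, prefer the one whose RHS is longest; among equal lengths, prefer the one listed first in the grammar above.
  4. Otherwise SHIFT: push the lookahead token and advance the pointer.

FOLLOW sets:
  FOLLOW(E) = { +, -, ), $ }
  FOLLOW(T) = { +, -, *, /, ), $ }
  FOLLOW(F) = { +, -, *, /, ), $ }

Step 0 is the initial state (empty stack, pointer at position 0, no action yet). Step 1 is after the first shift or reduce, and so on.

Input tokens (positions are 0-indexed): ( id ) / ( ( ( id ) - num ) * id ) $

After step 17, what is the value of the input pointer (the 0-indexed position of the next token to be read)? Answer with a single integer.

Answer: 9

Derivation:
Step 1: shift (. Stack=[(] ptr=1 lookahead=id remaining=[id ) / ( ( ( id ) - num ) * id ) $]
Step 2: shift id. Stack=[( id] ptr=2 lookahead=) remaining=[) / ( ( ( id ) - num ) * id ) $]
Step 3: reduce F->id. Stack=[( F] ptr=2 lookahead=) remaining=[) / ( ( ( id ) - num ) * id ) $]
Step 4: reduce T->F. Stack=[( T] ptr=2 lookahead=) remaining=[) / ( ( ( id ) - num ) * id ) $]
Step 5: reduce E->T. Stack=[( E] ptr=2 lookahead=) remaining=[) / ( ( ( id ) - num ) * id ) $]
Step 6: shift ). Stack=[( E )] ptr=3 lookahead=/ remaining=[/ ( ( ( id ) - num ) * id ) $]
Step 7: reduce F->( E ). Stack=[F] ptr=3 lookahead=/ remaining=[/ ( ( ( id ) - num ) * id ) $]
Step 8: reduce T->F. Stack=[T] ptr=3 lookahead=/ remaining=[/ ( ( ( id ) - num ) * id ) $]
Step 9: shift /. Stack=[T /] ptr=4 lookahead=( remaining=[( ( ( id ) - num ) * id ) $]
Step 10: shift (. Stack=[T / (] ptr=5 lookahead=( remaining=[( ( id ) - num ) * id ) $]
Step 11: shift (. Stack=[T / ( (] ptr=6 lookahead=( remaining=[( id ) - num ) * id ) $]
Step 12: shift (. Stack=[T / ( ( (] ptr=7 lookahead=id remaining=[id ) - num ) * id ) $]
Step 13: shift id. Stack=[T / ( ( ( id] ptr=8 lookahead=) remaining=[) - num ) * id ) $]
Step 14: reduce F->id. Stack=[T / ( ( ( F] ptr=8 lookahead=) remaining=[) - num ) * id ) $]
Step 15: reduce T->F. Stack=[T / ( ( ( T] ptr=8 lookahead=) remaining=[) - num ) * id ) $]
Step 16: reduce E->T. Stack=[T / ( ( ( E] ptr=8 lookahead=) remaining=[) - num ) * id ) $]
Step 17: shift ). Stack=[T / ( ( ( E )] ptr=9 lookahead=- remaining=[- num ) * id ) $]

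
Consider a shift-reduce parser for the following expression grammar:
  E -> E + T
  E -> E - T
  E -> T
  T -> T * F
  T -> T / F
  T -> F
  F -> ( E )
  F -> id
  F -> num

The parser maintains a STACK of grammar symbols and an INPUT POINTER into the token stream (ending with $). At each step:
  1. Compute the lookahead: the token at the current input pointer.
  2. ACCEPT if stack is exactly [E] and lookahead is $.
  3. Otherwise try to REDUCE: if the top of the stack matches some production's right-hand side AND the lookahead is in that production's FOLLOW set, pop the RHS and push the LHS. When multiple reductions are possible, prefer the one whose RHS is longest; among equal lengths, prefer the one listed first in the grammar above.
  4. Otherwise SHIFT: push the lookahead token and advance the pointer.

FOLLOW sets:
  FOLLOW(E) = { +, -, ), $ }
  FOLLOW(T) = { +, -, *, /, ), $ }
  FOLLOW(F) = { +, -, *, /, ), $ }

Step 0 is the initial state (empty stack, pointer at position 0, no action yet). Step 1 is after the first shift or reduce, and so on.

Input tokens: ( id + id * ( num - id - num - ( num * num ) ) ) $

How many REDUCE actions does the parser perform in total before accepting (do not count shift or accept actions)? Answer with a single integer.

Step 1: shift (. Stack=[(] ptr=1 lookahead=id remaining=[id + id * ( num - id - num - ( num * num ) ) ) $]
Step 2: shift id. Stack=[( id] ptr=2 lookahead=+ remaining=[+ id * ( num - id - num - ( num * num ) ) ) $]
Step 3: reduce F->id. Stack=[( F] ptr=2 lookahead=+ remaining=[+ id * ( num - id - num - ( num * num ) ) ) $]
Step 4: reduce T->F. Stack=[( T] ptr=2 lookahead=+ remaining=[+ id * ( num - id - num - ( num * num ) ) ) $]
Step 5: reduce E->T. Stack=[( E] ptr=2 lookahead=+ remaining=[+ id * ( num - id - num - ( num * num ) ) ) $]
Step 6: shift +. Stack=[( E +] ptr=3 lookahead=id remaining=[id * ( num - id - num - ( num * num ) ) ) $]
Step 7: shift id. Stack=[( E + id] ptr=4 lookahead=* remaining=[* ( num - id - num - ( num * num ) ) ) $]
Step 8: reduce F->id. Stack=[( E + F] ptr=4 lookahead=* remaining=[* ( num - id - num - ( num * num ) ) ) $]
Step 9: reduce T->F. Stack=[( E + T] ptr=4 lookahead=* remaining=[* ( num - id - num - ( num * num ) ) ) $]
Step 10: shift *. Stack=[( E + T *] ptr=5 lookahead=( remaining=[( num - id - num - ( num * num ) ) ) $]
Step 11: shift (. Stack=[( E + T * (] ptr=6 lookahead=num remaining=[num - id - num - ( num * num ) ) ) $]
Step 12: shift num. Stack=[( E + T * ( num] ptr=7 lookahead=- remaining=[- id - num - ( num * num ) ) ) $]
Step 13: reduce F->num. Stack=[( E + T * ( F] ptr=7 lookahead=- remaining=[- id - num - ( num * num ) ) ) $]
Step 14: reduce T->F. Stack=[( E + T * ( T] ptr=7 lookahead=- remaining=[- id - num - ( num * num ) ) ) $]
Step 15: reduce E->T. Stack=[( E + T * ( E] ptr=7 lookahead=- remaining=[- id - num - ( num * num ) ) ) $]
Step 16: shift -. Stack=[( E + T * ( E -] ptr=8 lookahead=id remaining=[id - num - ( num * num ) ) ) $]
Step 17: shift id. Stack=[( E + T * ( E - id] ptr=9 lookahead=- remaining=[- num - ( num * num ) ) ) $]
Step 18: reduce F->id. Stack=[( E + T * ( E - F] ptr=9 lookahead=- remaining=[- num - ( num * num ) ) ) $]
Step 19: reduce T->F. Stack=[( E + T * ( E - T] ptr=9 lookahead=- remaining=[- num - ( num * num ) ) ) $]
Step 20: reduce E->E - T. Stack=[( E + T * ( E] ptr=9 lookahead=- remaining=[- num - ( num * num ) ) ) $]
Step 21: shift -. Stack=[( E + T * ( E -] ptr=10 lookahead=num remaining=[num - ( num * num ) ) ) $]
Step 22: shift num. Stack=[( E + T * ( E - num] ptr=11 lookahead=- remaining=[- ( num * num ) ) ) $]
Step 23: reduce F->num. Stack=[( E + T * ( E - F] ptr=11 lookahead=- remaining=[- ( num * num ) ) ) $]
Step 24: reduce T->F. Stack=[( E + T * ( E - T] ptr=11 lookahead=- remaining=[- ( num * num ) ) ) $]
Step 25: reduce E->E - T. Stack=[( E + T * ( E] ptr=11 lookahead=- remaining=[- ( num * num ) ) ) $]
Step 26: shift -. Stack=[( E + T * ( E -] ptr=12 lookahead=( remaining=[( num * num ) ) ) $]
Step 27: shift (. Stack=[( E + T * ( E - (] ptr=13 lookahead=num remaining=[num * num ) ) ) $]
Step 28: shift num. Stack=[( E + T * ( E - ( num] ptr=14 lookahead=* remaining=[* num ) ) ) $]
Step 29: reduce F->num. Stack=[( E + T * ( E - ( F] ptr=14 lookahead=* remaining=[* num ) ) ) $]
Step 30: reduce T->F. Stack=[( E + T * ( E - ( T] ptr=14 lookahead=* remaining=[* num ) ) ) $]
Step 31: shift *. Stack=[( E + T * ( E - ( T *] ptr=15 lookahead=num remaining=[num ) ) ) $]
Step 32: shift num. Stack=[( E + T * ( E - ( T * num] ptr=16 lookahead=) remaining=[) ) ) $]
Step 33: reduce F->num. Stack=[( E + T * ( E - ( T * F] ptr=16 lookahead=) remaining=[) ) ) $]
Step 34: reduce T->T * F. Stack=[( E + T * ( E - ( T] ptr=16 lookahead=) remaining=[) ) ) $]
Step 35: reduce E->T. Stack=[( E + T * ( E - ( E] ptr=16 lookahead=) remaining=[) ) ) $]
Step 36: shift ). Stack=[( E + T * ( E - ( E )] ptr=17 lookahead=) remaining=[) ) $]
Step 37: reduce F->( E ). Stack=[( E + T * ( E - F] ptr=17 lookahead=) remaining=[) ) $]
Step 38: reduce T->F. Stack=[( E + T * ( E - T] ptr=17 lookahead=) remaining=[) ) $]
Step 39: reduce E->E - T. Stack=[( E + T * ( E] ptr=17 lookahead=) remaining=[) ) $]
Step 40: shift ). Stack=[( E + T * ( E )] ptr=18 lookahead=) remaining=[) $]
Step 41: reduce F->( E ). Stack=[( E + T * F] ptr=18 lookahead=) remaining=[) $]
Step 42: reduce T->T * F. Stack=[( E + T] ptr=18 lookahead=) remaining=[) $]
Step 43: reduce E->E + T. Stack=[( E] ptr=18 lookahead=) remaining=[) $]
Step 44: shift ). Stack=[( E )] ptr=19 lookahead=$ remaining=[$]
Step 45: reduce F->( E ). Stack=[F] ptr=19 lookahead=$ remaining=[$]
Step 46: reduce T->F. Stack=[T] ptr=19 lookahead=$ remaining=[$]
Step 47: reduce E->T. Stack=[E] ptr=19 lookahead=$ remaining=[$]
Step 48: accept. Stack=[E] ptr=19 lookahead=$ remaining=[$]

Answer: 28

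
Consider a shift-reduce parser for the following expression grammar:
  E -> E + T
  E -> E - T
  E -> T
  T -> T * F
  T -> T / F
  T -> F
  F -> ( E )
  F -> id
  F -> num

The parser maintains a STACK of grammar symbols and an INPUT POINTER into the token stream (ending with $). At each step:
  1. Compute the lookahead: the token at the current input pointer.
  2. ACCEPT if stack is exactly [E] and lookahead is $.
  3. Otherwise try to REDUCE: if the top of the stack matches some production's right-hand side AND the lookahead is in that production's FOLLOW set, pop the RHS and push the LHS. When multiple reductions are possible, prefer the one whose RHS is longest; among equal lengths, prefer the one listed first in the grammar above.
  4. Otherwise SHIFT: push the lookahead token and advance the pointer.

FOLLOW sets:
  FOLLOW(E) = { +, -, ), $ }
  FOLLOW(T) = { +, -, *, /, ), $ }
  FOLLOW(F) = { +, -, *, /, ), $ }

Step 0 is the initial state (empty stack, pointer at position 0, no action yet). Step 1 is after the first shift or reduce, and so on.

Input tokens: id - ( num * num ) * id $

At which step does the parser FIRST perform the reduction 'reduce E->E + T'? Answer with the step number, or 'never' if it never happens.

Step 1: shift id. Stack=[id] ptr=1 lookahead=- remaining=[- ( num * num ) * id $]
Step 2: reduce F->id. Stack=[F] ptr=1 lookahead=- remaining=[- ( num * num ) * id $]
Step 3: reduce T->F. Stack=[T] ptr=1 lookahead=- remaining=[- ( num * num ) * id $]
Step 4: reduce E->T. Stack=[E] ptr=1 lookahead=- remaining=[- ( num * num ) * id $]
Step 5: shift -. Stack=[E -] ptr=2 lookahead=( remaining=[( num * num ) * id $]
Step 6: shift (. Stack=[E - (] ptr=3 lookahead=num remaining=[num * num ) * id $]
Step 7: shift num. Stack=[E - ( num] ptr=4 lookahead=* remaining=[* num ) * id $]
Step 8: reduce F->num. Stack=[E - ( F] ptr=4 lookahead=* remaining=[* num ) * id $]
Step 9: reduce T->F. Stack=[E - ( T] ptr=4 lookahead=* remaining=[* num ) * id $]
Step 10: shift *. Stack=[E - ( T *] ptr=5 lookahead=num remaining=[num ) * id $]
Step 11: shift num. Stack=[E - ( T * num] ptr=6 lookahead=) remaining=[) * id $]
Step 12: reduce F->num. Stack=[E - ( T * F] ptr=6 lookahead=) remaining=[) * id $]
Step 13: reduce T->T * F. Stack=[E - ( T] ptr=6 lookahead=) remaining=[) * id $]
Step 14: reduce E->T. Stack=[E - ( E] ptr=6 lookahead=) remaining=[) * id $]
Step 15: shift ). Stack=[E - ( E )] ptr=7 lookahead=* remaining=[* id $]
Step 16: reduce F->( E ). Stack=[E - F] ptr=7 lookahead=* remaining=[* id $]
Step 17: reduce T->F. Stack=[E - T] ptr=7 lookahead=* remaining=[* id $]
Step 18: shift *. Stack=[E - T *] ptr=8 lookahead=id remaining=[id $]
Step 19: shift id. Stack=[E - T * id] ptr=9 lookahead=$ remaining=[$]
Step 20: reduce F->id. Stack=[E - T * F] ptr=9 lookahead=$ remaining=[$]
Step 21: reduce T->T * F. Stack=[E - T] ptr=9 lookahead=$ remaining=[$]
Step 22: reduce E->E - T. Stack=[E] ptr=9 lookahead=$ remaining=[$]
Step 23: accept. Stack=[E] ptr=9 lookahead=$ remaining=[$]

Answer: never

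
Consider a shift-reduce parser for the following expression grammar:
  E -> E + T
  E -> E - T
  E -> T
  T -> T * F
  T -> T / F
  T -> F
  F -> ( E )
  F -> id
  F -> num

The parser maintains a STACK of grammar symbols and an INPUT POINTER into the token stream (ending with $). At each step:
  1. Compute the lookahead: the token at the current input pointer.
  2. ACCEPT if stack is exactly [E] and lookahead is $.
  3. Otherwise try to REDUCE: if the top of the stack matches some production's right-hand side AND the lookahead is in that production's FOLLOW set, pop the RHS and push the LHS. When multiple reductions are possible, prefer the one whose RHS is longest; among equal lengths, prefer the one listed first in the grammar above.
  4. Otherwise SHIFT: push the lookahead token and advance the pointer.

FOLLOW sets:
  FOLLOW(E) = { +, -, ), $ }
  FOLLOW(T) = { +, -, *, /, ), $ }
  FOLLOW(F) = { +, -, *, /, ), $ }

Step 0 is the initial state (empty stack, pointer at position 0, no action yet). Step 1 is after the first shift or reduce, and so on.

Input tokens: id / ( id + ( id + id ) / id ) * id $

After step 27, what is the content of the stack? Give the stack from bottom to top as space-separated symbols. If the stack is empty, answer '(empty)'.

Answer: T / ( E + T

Derivation:
Step 1: shift id. Stack=[id] ptr=1 lookahead=/ remaining=[/ ( id + ( id + id ) / id ) * id $]
Step 2: reduce F->id. Stack=[F] ptr=1 lookahead=/ remaining=[/ ( id + ( id + id ) / id ) * id $]
Step 3: reduce T->F. Stack=[T] ptr=1 lookahead=/ remaining=[/ ( id + ( id + id ) / id ) * id $]
Step 4: shift /. Stack=[T /] ptr=2 lookahead=( remaining=[( id + ( id + id ) / id ) * id $]
Step 5: shift (. Stack=[T / (] ptr=3 lookahead=id remaining=[id + ( id + id ) / id ) * id $]
Step 6: shift id. Stack=[T / ( id] ptr=4 lookahead=+ remaining=[+ ( id + id ) / id ) * id $]
Step 7: reduce F->id. Stack=[T / ( F] ptr=4 lookahead=+ remaining=[+ ( id + id ) / id ) * id $]
Step 8: reduce T->F. Stack=[T / ( T] ptr=4 lookahead=+ remaining=[+ ( id + id ) / id ) * id $]
Step 9: reduce E->T. Stack=[T / ( E] ptr=4 lookahead=+ remaining=[+ ( id + id ) / id ) * id $]
Step 10: shift +. Stack=[T / ( E +] ptr=5 lookahead=( remaining=[( id + id ) / id ) * id $]
Step 11: shift (. Stack=[T / ( E + (] ptr=6 lookahead=id remaining=[id + id ) / id ) * id $]
Step 12: shift id. Stack=[T / ( E + ( id] ptr=7 lookahead=+ remaining=[+ id ) / id ) * id $]
Step 13: reduce F->id. Stack=[T / ( E + ( F] ptr=7 lookahead=+ remaining=[+ id ) / id ) * id $]
Step 14: reduce T->F. Stack=[T / ( E + ( T] ptr=7 lookahead=+ remaining=[+ id ) / id ) * id $]
Step 15: reduce E->T. Stack=[T / ( E + ( E] ptr=7 lookahead=+ remaining=[+ id ) / id ) * id $]
Step 16: shift +. Stack=[T / ( E + ( E +] ptr=8 lookahead=id remaining=[id ) / id ) * id $]
Step 17: shift id. Stack=[T / ( E + ( E + id] ptr=9 lookahead=) remaining=[) / id ) * id $]
Step 18: reduce F->id. Stack=[T / ( E + ( E + F] ptr=9 lookahead=) remaining=[) / id ) * id $]
Step 19: reduce T->F. Stack=[T / ( E + ( E + T] ptr=9 lookahead=) remaining=[) / id ) * id $]
Step 20: reduce E->E + T. Stack=[T / ( E + ( E] ptr=9 lookahead=) remaining=[) / id ) * id $]
Step 21: shift ). Stack=[T / ( E + ( E )] ptr=10 lookahead=/ remaining=[/ id ) * id $]
Step 22: reduce F->( E ). Stack=[T / ( E + F] ptr=10 lookahead=/ remaining=[/ id ) * id $]
Step 23: reduce T->F. Stack=[T / ( E + T] ptr=10 lookahead=/ remaining=[/ id ) * id $]
Step 24: shift /. Stack=[T / ( E + T /] ptr=11 lookahead=id remaining=[id ) * id $]
Step 25: shift id. Stack=[T / ( E + T / id] ptr=12 lookahead=) remaining=[) * id $]
Step 26: reduce F->id. Stack=[T / ( E + T / F] ptr=12 lookahead=) remaining=[) * id $]
Step 27: reduce T->T / F. Stack=[T / ( E + T] ptr=12 lookahead=) remaining=[) * id $]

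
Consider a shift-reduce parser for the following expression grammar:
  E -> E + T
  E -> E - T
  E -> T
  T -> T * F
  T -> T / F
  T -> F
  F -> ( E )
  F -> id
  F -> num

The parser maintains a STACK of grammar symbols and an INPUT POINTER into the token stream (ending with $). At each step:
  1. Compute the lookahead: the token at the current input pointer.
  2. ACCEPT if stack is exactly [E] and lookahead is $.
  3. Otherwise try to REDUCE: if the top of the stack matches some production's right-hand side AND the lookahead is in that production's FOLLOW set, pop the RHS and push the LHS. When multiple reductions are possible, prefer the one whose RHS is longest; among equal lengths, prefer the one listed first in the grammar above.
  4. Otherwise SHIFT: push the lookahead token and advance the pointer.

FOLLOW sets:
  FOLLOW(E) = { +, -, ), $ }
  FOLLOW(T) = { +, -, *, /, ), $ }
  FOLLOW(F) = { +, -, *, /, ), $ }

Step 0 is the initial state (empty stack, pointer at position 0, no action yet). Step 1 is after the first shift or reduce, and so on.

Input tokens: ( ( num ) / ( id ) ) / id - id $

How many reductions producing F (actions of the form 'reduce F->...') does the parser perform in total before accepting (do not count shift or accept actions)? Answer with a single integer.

Step 1: shift (. Stack=[(] ptr=1 lookahead=( remaining=[( num ) / ( id ) ) / id - id $]
Step 2: shift (. Stack=[( (] ptr=2 lookahead=num remaining=[num ) / ( id ) ) / id - id $]
Step 3: shift num. Stack=[( ( num] ptr=3 lookahead=) remaining=[) / ( id ) ) / id - id $]
Step 4: reduce F->num. Stack=[( ( F] ptr=3 lookahead=) remaining=[) / ( id ) ) / id - id $]
Step 5: reduce T->F. Stack=[( ( T] ptr=3 lookahead=) remaining=[) / ( id ) ) / id - id $]
Step 6: reduce E->T. Stack=[( ( E] ptr=3 lookahead=) remaining=[) / ( id ) ) / id - id $]
Step 7: shift ). Stack=[( ( E )] ptr=4 lookahead=/ remaining=[/ ( id ) ) / id - id $]
Step 8: reduce F->( E ). Stack=[( F] ptr=4 lookahead=/ remaining=[/ ( id ) ) / id - id $]
Step 9: reduce T->F. Stack=[( T] ptr=4 lookahead=/ remaining=[/ ( id ) ) / id - id $]
Step 10: shift /. Stack=[( T /] ptr=5 lookahead=( remaining=[( id ) ) / id - id $]
Step 11: shift (. Stack=[( T / (] ptr=6 lookahead=id remaining=[id ) ) / id - id $]
Step 12: shift id. Stack=[( T / ( id] ptr=7 lookahead=) remaining=[) ) / id - id $]
Step 13: reduce F->id. Stack=[( T / ( F] ptr=7 lookahead=) remaining=[) ) / id - id $]
Step 14: reduce T->F. Stack=[( T / ( T] ptr=7 lookahead=) remaining=[) ) / id - id $]
Step 15: reduce E->T. Stack=[( T / ( E] ptr=7 lookahead=) remaining=[) ) / id - id $]
Step 16: shift ). Stack=[( T / ( E )] ptr=8 lookahead=) remaining=[) / id - id $]
Step 17: reduce F->( E ). Stack=[( T / F] ptr=8 lookahead=) remaining=[) / id - id $]
Step 18: reduce T->T / F. Stack=[( T] ptr=8 lookahead=) remaining=[) / id - id $]
Step 19: reduce E->T. Stack=[( E] ptr=8 lookahead=) remaining=[) / id - id $]
Step 20: shift ). Stack=[( E )] ptr=9 lookahead=/ remaining=[/ id - id $]
Step 21: reduce F->( E ). Stack=[F] ptr=9 lookahead=/ remaining=[/ id - id $]
Step 22: reduce T->F. Stack=[T] ptr=9 lookahead=/ remaining=[/ id - id $]
Step 23: shift /. Stack=[T /] ptr=10 lookahead=id remaining=[id - id $]
Step 24: shift id. Stack=[T / id] ptr=11 lookahead=- remaining=[- id $]
Step 25: reduce F->id. Stack=[T / F] ptr=11 lookahead=- remaining=[- id $]
Step 26: reduce T->T / F. Stack=[T] ptr=11 lookahead=- remaining=[- id $]
Step 27: reduce E->T. Stack=[E] ptr=11 lookahead=- remaining=[- id $]
Step 28: shift -. Stack=[E -] ptr=12 lookahead=id remaining=[id $]
Step 29: shift id. Stack=[E - id] ptr=13 lookahead=$ remaining=[$]
Step 30: reduce F->id. Stack=[E - F] ptr=13 lookahead=$ remaining=[$]
Step 31: reduce T->F. Stack=[E - T] ptr=13 lookahead=$ remaining=[$]
Step 32: reduce E->E - T. Stack=[E] ptr=13 lookahead=$ remaining=[$]
Step 33: accept. Stack=[E] ptr=13 lookahead=$ remaining=[$]

Answer: 7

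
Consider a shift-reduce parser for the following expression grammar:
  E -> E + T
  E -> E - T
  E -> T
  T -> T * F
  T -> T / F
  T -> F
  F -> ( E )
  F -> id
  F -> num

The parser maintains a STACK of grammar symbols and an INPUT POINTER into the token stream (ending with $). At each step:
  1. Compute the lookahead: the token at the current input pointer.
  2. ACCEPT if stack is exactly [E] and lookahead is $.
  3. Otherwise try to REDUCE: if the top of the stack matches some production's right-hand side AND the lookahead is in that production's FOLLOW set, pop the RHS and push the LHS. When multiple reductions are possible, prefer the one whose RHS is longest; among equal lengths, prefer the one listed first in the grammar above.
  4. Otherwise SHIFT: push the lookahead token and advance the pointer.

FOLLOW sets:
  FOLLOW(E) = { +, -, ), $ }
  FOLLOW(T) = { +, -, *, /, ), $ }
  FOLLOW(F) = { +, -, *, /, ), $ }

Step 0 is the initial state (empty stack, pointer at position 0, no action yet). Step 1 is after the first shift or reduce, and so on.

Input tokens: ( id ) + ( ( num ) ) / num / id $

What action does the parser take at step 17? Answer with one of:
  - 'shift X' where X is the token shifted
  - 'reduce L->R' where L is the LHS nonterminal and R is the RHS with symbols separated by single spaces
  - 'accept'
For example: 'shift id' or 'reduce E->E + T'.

Step 1: shift (. Stack=[(] ptr=1 lookahead=id remaining=[id ) + ( ( num ) ) / num / id $]
Step 2: shift id. Stack=[( id] ptr=2 lookahead=) remaining=[) + ( ( num ) ) / num / id $]
Step 3: reduce F->id. Stack=[( F] ptr=2 lookahead=) remaining=[) + ( ( num ) ) / num / id $]
Step 4: reduce T->F. Stack=[( T] ptr=2 lookahead=) remaining=[) + ( ( num ) ) / num / id $]
Step 5: reduce E->T. Stack=[( E] ptr=2 lookahead=) remaining=[) + ( ( num ) ) / num / id $]
Step 6: shift ). Stack=[( E )] ptr=3 lookahead=+ remaining=[+ ( ( num ) ) / num / id $]
Step 7: reduce F->( E ). Stack=[F] ptr=3 lookahead=+ remaining=[+ ( ( num ) ) / num / id $]
Step 8: reduce T->F. Stack=[T] ptr=3 lookahead=+ remaining=[+ ( ( num ) ) / num / id $]
Step 9: reduce E->T. Stack=[E] ptr=3 lookahead=+ remaining=[+ ( ( num ) ) / num / id $]
Step 10: shift +. Stack=[E +] ptr=4 lookahead=( remaining=[( ( num ) ) / num / id $]
Step 11: shift (. Stack=[E + (] ptr=5 lookahead=( remaining=[( num ) ) / num / id $]
Step 12: shift (. Stack=[E + ( (] ptr=6 lookahead=num remaining=[num ) ) / num / id $]
Step 13: shift num. Stack=[E + ( ( num] ptr=7 lookahead=) remaining=[) ) / num / id $]
Step 14: reduce F->num. Stack=[E + ( ( F] ptr=7 lookahead=) remaining=[) ) / num / id $]
Step 15: reduce T->F. Stack=[E + ( ( T] ptr=7 lookahead=) remaining=[) ) / num / id $]
Step 16: reduce E->T. Stack=[E + ( ( E] ptr=7 lookahead=) remaining=[) ) / num / id $]
Step 17: shift ). Stack=[E + ( ( E )] ptr=8 lookahead=) remaining=[) / num / id $]

Answer: shift )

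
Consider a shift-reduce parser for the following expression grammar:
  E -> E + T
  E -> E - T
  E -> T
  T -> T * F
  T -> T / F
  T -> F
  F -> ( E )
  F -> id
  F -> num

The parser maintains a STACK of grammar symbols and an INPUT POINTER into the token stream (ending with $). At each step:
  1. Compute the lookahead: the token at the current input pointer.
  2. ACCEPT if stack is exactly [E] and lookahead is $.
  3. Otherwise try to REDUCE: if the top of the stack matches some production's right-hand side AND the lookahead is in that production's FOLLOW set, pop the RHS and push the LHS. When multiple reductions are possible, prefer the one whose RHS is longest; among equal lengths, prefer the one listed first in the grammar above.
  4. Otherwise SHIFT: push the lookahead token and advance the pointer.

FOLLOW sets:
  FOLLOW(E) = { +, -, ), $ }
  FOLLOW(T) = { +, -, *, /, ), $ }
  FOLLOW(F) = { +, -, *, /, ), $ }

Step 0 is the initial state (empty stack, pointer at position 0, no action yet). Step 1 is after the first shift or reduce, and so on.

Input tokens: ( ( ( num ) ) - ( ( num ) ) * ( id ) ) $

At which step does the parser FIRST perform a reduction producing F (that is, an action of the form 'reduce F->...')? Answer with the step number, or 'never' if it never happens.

Step 1: shift (. Stack=[(] ptr=1 lookahead=( remaining=[( ( num ) ) - ( ( num ) ) * ( id ) ) $]
Step 2: shift (. Stack=[( (] ptr=2 lookahead=( remaining=[( num ) ) - ( ( num ) ) * ( id ) ) $]
Step 3: shift (. Stack=[( ( (] ptr=3 lookahead=num remaining=[num ) ) - ( ( num ) ) * ( id ) ) $]
Step 4: shift num. Stack=[( ( ( num] ptr=4 lookahead=) remaining=[) ) - ( ( num ) ) * ( id ) ) $]
Step 5: reduce F->num. Stack=[( ( ( F] ptr=4 lookahead=) remaining=[) ) - ( ( num ) ) * ( id ) ) $]

Answer: 5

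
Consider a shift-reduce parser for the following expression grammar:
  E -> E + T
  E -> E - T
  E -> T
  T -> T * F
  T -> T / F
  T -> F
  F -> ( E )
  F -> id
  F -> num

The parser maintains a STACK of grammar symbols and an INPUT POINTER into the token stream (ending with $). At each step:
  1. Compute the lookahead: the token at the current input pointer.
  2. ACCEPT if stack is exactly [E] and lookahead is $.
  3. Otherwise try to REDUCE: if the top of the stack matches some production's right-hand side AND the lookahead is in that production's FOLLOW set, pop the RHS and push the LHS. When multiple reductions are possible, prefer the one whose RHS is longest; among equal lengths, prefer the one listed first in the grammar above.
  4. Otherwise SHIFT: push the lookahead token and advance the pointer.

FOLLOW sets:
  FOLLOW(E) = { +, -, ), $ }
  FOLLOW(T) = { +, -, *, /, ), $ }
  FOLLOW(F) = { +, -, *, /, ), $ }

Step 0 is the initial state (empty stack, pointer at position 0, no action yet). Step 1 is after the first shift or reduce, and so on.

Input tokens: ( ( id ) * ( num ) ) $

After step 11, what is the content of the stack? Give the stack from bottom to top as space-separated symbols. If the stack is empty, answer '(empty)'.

Step 1: shift (. Stack=[(] ptr=1 lookahead=( remaining=[( id ) * ( num ) ) $]
Step 2: shift (. Stack=[( (] ptr=2 lookahead=id remaining=[id ) * ( num ) ) $]
Step 3: shift id. Stack=[( ( id] ptr=3 lookahead=) remaining=[) * ( num ) ) $]
Step 4: reduce F->id. Stack=[( ( F] ptr=3 lookahead=) remaining=[) * ( num ) ) $]
Step 5: reduce T->F. Stack=[( ( T] ptr=3 lookahead=) remaining=[) * ( num ) ) $]
Step 6: reduce E->T. Stack=[( ( E] ptr=3 lookahead=) remaining=[) * ( num ) ) $]
Step 7: shift ). Stack=[( ( E )] ptr=4 lookahead=* remaining=[* ( num ) ) $]
Step 8: reduce F->( E ). Stack=[( F] ptr=4 lookahead=* remaining=[* ( num ) ) $]
Step 9: reduce T->F. Stack=[( T] ptr=4 lookahead=* remaining=[* ( num ) ) $]
Step 10: shift *. Stack=[( T *] ptr=5 lookahead=( remaining=[( num ) ) $]
Step 11: shift (. Stack=[( T * (] ptr=6 lookahead=num remaining=[num ) ) $]

Answer: ( T * (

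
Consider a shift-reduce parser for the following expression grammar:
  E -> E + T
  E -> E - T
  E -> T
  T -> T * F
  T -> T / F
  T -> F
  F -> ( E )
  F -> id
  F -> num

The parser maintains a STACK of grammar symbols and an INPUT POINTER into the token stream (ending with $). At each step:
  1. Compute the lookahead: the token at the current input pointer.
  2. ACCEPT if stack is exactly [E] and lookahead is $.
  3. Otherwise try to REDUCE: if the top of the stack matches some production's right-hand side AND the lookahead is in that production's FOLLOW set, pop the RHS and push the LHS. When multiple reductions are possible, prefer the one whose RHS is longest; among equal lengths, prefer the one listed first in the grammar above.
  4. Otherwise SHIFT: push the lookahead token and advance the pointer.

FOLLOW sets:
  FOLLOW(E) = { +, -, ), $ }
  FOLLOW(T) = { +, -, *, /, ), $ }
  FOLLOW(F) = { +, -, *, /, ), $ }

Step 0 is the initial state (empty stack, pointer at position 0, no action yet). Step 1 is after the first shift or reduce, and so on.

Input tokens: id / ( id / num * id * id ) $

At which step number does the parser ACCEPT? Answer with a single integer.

Step 1: shift id. Stack=[id] ptr=1 lookahead=/ remaining=[/ ( id / num * id * id ) $]
Step 2: reduce F->id. Stack=[F] ptr=1 lookahead=/ remaining=[/ ( id / num * id * id ) $]
Step 3: reduce T->F. Stack=[T] ptr=1 lookahead=/ remaining=[/ ( id / num * id * id ) $]
Step 4: shift /. Stack=[T /] ptr=2 lookahead=( remaining=[( id / num * id * id ) $]
Step 5: shift (. Stack=[T / (] ptr=3 lookahead=id remaining=[id / num * id * id ) $]
Step 6: shift id. Stack=[T / ( id] ptr=4 lookahead=/ remaining=[/ num * id * id ) $]
Step 7: reduce F->id. Stack=[T / ( F] ptr=4 lookahead=/ remaining=[/ num * id * id ) $]
Step 8: reduce T->F. Stack=[T / ( T] ptr=4 lookahead=/ remaining=[/ num * id * id ) $]
Step 9: shift /. Stack=[T / ( T /] ptr=5 lookahead=num remaining=[num * id * id ) $]
Step 10: shift num. Stack=[T / ( T / num] ptr=6 lookahead=* remaining=[* id * id ) $]
Step 11: reduce F->num. Stack=[T / ( T / F] ptr=6 lookahead=* remaining=[* id * id ) $]
Step 12: reduce T->T / F. Stack=[T / ( T] ptr=6 lookahead=* remaining=[* id * id ) $]
Step 13: shift *. Stack=[T / ( T *] ptr=7 lookahead=id remaining=[id * id ) $]
Step 14: shift id. Stack=[T / ( T * id] ptr=8 lookahead=* remaining=[* id ) $]
Step 15: reduce F->id. Stack=[T / ( T * F] ptr=8 lookahead=* remaining=[* id ) $]
Step 16: reduce T->T * F. Stack=[T / ( T] ptr=8 lookahead=* remaining=[* id ) $]
Step 17: shift *. Stack=[T / ( T *] ptr=9 lookahead=id remaining=[id ) $]
Step 18: shift id. Stack=[T / ( T * id] ptr=10 lookahead=) remaining=[) $]
Step 19: reduce F->id. Stack=[T / ( T * F] ptr=10 lookahead=) remaining=[) $]
Step 20: reduce T->T * F. Stack=[T / ( T] ptr=10 lookahead=) remaining=[) $]
Step 21: reduce E->T. Stack=[T / ( E] ptr=10 lookahead=) remaining=[) $]
Step 22: shift ). Stack=[T / ( E )] ptr=11 lookahead=$ remaining=[$]
Step 23: reduce F->( E ). Stack=[T / F] ptr=11 lookahead=$ remaining=[$]
Step 24: reduce T->T / F. Stack=[T] ptr=11 lookahead=$ remaining=[$]
Step 25: reduce E->T. Stack=[E] ptr=11 lookahead=$ remaining=[$]
Step 26: accept. Stack=[E] ptr=11 lookahead=$ remaining=[$]

Answer: 26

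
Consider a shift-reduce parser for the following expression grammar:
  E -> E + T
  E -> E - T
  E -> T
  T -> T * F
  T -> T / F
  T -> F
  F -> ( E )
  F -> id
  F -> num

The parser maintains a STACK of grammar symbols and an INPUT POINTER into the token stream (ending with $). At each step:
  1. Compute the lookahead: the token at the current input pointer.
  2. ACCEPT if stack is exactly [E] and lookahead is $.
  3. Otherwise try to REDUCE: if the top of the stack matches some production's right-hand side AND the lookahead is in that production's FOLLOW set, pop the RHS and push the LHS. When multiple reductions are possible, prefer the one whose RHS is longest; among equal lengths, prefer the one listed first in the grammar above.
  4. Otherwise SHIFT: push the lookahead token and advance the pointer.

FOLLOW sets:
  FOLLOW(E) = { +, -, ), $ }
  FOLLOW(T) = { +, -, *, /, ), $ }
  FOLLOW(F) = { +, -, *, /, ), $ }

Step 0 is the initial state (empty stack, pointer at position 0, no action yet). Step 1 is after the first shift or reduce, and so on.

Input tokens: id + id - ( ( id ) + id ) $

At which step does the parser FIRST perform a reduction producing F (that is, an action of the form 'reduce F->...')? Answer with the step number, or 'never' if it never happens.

Step 1: shift id. Stack=[id] ptr=1 lookahead=+ remaining=[+ id - ( ( id ) + id ) $]
Step 2: reduce F->id. Stack=[F] ptr=1 lookahead=+ remaining=[+ id - ( ( id ) + id ) $]

Answer: 2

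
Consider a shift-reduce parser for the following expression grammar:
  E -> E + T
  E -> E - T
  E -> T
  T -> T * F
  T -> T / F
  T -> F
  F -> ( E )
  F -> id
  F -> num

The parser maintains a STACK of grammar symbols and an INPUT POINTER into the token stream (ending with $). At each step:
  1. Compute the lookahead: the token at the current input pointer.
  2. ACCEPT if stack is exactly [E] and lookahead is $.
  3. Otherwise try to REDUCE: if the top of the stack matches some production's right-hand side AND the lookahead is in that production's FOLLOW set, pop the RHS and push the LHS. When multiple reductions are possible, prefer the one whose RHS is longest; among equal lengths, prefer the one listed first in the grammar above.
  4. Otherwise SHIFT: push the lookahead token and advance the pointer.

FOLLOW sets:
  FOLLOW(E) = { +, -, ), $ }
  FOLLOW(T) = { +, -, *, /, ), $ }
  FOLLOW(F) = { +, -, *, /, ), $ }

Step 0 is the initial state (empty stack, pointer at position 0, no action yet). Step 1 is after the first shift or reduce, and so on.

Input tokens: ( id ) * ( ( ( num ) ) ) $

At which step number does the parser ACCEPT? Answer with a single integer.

Answer: 29

Derivation:
Step 1: shift (. Stack=[(] ptr=1 lookahead=id remaining=[id ) * ( ( ( num ) ) ) $]
Step 2: shift id. Stack=[( id] ptr=2 lookahead=) remaining=[) * ( ( ( num ) ) ) $]
Step 3: reduce F->id. Stack=[( F] ptr=2 lookahead=) remaining=[) * ( ( ( num ) ) ) $]
Step 4: reduce T->F. Stack=[( T] ptr=2 lookahead=) remaining=[) * ( ( ( num ) ) ) $]
Step 5: reduce E->T. Stack=[( E] ptr=2 lookahead=) remaining=[) * ( ( ( num ) ) ) $]
Step 6: shift ). Stack=[( E )] ptr=3 lookahead=* remaining=[* ( ( ( num ) ) ) $]
Step 7: reduce F->( E ). Stack=[F] ptr=3 lookahead=* remaining=[* ( ( ( num ) ) ) $]
Step 8: reduce T->F. Stack=[T] ptr=3 lookahead=* remaining=[* ( ( ( num ) ) ) $]
Step 9: shift *. Stack=[T *] ptr=4 lookahead=( remaining=[( ( ( num ) ) ) $]
Step 10: shift (. Stack=[T * (] ptr=5 lookahead=( remaining=[( ( num ) ) ) $]
Step 11: shift (. Stack=[T * ( (] ptr=6 lookahead=( remaining=[( num ) ) ) $]
Step 12: shift (. Stack=[T * ( ( (] ptr=7 lookahead=num remaining=[num ) ) ) $]
Step 13: shift num. Stack=[T * ( ( ( num] ptr=8 lookahead=) remaining=[) ) ) $]
Step 14: reduce F->num. Stack=[T * ( ( ( F] ptr=8 lookahead=) remaining=[) ) ) $]
Step 15: reduce T->F. Stack=[T * ( ( ( T] ptr=8 lookahead=) remaining=[) ) ) $]
Step 16: reduce E->T. Stack=[T * ( ( ( E] ptr=8 lookahead=) remaining=[) ) ) $]
Step 17: shift ). Stack=[T * ( ( ( E )] ptr=9 lookahead=) remaining=[) ) $]
Step 18: reduce F->( E ). Stack=[T * ( ( F] ptr=9 lookahead=) remaining=[) ) $]
Step 19: reduce T->F. Stack=[T * ( ( T] ptr=9 lookahead=) remaining=[) ) $]
Step 20: reduce E->T. Stack=[T * ( ( E] ptr=9 lookahead=) remaining=[) ) $]
Step 21: shift ). Stack=[T * ( ( E )] ptr=10 lookahead=) remaining=[) $]
Step 22: reduce F->( E ). Stack=[T * ( F] ptr=10 lookahead=) remaining=[) $]
Step 23: reduce T->F. Stack=[T * ( T] ptr=10 lookahead=) remaining=[) $]
Step 24: reduce E->T. Stack=[T * ( E] ptr=10 lookahead=) remaining=[) $]
Step 25: shift ). Stack=[T * ( E )] ptr=11 lookahead=$ remaining=[$]
Step 26: reduce F->( E ). Stack=[T * F] ptr=11 lookahead=$ remaining=[$]
Step 27: reduce T->T * F. Stack=[T] ptr=11 lookahead=$ remaining=[$]
Step 28: reduce E->T. Stack=[E] ptr=11 lookahead=$ remaining=[$]
Step 29: accept. Stack=[E] ptr=11 lookahead=$ remaining=[$]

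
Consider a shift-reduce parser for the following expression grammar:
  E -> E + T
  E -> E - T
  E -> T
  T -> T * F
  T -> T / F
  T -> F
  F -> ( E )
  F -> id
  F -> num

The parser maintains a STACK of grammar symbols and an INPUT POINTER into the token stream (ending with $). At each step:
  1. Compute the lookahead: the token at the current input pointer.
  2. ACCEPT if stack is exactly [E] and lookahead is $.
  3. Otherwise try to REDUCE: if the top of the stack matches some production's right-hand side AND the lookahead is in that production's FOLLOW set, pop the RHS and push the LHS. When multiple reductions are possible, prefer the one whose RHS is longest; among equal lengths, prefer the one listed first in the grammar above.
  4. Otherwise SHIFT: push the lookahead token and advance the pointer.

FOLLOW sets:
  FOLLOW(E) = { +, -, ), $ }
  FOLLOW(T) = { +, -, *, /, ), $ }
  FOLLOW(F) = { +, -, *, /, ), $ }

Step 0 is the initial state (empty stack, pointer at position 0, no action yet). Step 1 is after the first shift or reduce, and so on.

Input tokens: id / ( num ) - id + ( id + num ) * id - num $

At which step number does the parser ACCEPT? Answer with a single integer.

Answer: 43

Derivation:
Step 1: shift id. Stack=[id] ptr=1 lookahead=/ remaining=[/ ( num ) - id + ( id + num ) * id - num $]
Step 2: reduce F->id. Stack=[F] ptr=1 lookahead=/ remaining=[/ ( num ) - id + ( id + num ) * id - num $]
Step 3: reduce T->F. Stack=[T] ptr=1 lookahead=/ remaining=[/ ( num ) - id + ( id + num ) * id - num $]
Step 4: shift /. Stack=[T /] ptr=2 lookahead=( remaining=[( num ) - id + ( id + num ) * id - num $]
Step 5: shift (. Stack=[T / (] ptr=3 lookahead=num remaining=[num ) - id + ( id + num ) * id - num $]
Step 6: shift num. Stack=[T / ( num] ptr=4 lookahead=) remaining=[) - id + ( id + num ) * id - num $]
Step 7: reduce F->num. Stack=[T / ( F] ptr=4 lookahead=) remaining=[) - id + ( id + num ) * id - num $]
Step 8: reduce T->F. Stack=[T / ( T] ptr=4 lookahead=) remaining=[) - id + ( id + num ) * id - num $]
Step 9: reduce E->T. Stack=[T / ( E] ptr=4 lookahead=) remaining=[) - id + ( id + num ) * id - num $]
Step 10: shift ). Stack=[T / ( E )] ptr=5 lookahead=- remaining=[- id + ( id + num ) * id - num $]
Step 11: reduce F->( E ). Stack=[T / F] ptr=5 lookahead=- remaining=[- id + ( id + num ) * id - num $]
Step 12: reduce T->T / F. Stack=[T] ptr=5 lookahead=- remaining=[- id + ( id + num ) * id - num $]
Step 13: reduce E->T. Stack=[E] ptr=5 lookahead=- remaining=[- id + ( id + num ) * id - num $]
Step 14: shift -. Stack=[E -] ptr=6 lookahead=id remaining=[id + ( id + num ) * id - num $]
Step 15: shift id. Stack=[E - id] ptr=7 lookahead=+ remaining=[+ ( id + num ) * id - num $]
Step 16: reduce F->id. Stack=[E - F] ptr=7 lookahead=+ remaining=[+ ( id + num ) * id - num $]
Step 17: reduce T->F. Stack=[E - T] ptr=7 lookahead=+ remaining=[+ ( id + num ) * id - num $]
Step 18: reduce E->E - T. Stack=[E] ptr=7 lookahead=+ remaining=[+ ( id + num ) * id - num $]
Step 19: shift +. Stack=[E +] ptr=8 lookahead=( remaining=[( id + num ) * id - num $]
Step 20: shift (. Stack=[E + (] ptr=9 lookahead=id remaining=[id + num ) * id - num $]
Step 21: shift id. Stack=[E + ( id] ptr=10 lookahead=+ remaining=[+ num ) * id - num $]
Step 22: reduce F->id. Stack=[E + ( F] ptr=10 lookahead=+ remaining=[+ num ) * id - num $]
Step 23: reduce T->F. Stack=[E + ( T] ptr=10 lookahead=+ remaining=[+ num ) * id - num $]
Step 24: reduce E->T. Stack=[E + ( E] ptr=10 lookahead=+ remaining=[+ num ) * id - num $]
Step 25: shift +. Stack=[E + ( E +] ptr=11 lookahead=num remaining=[num ) * id - num $]
Step 26: shift num. Stack=[E + ( E + num] ptr=12 lookahead=) remaining=[) * id - num $]
Step 27: reduce F->num. Stack=[E + ( E + F] ptr=12 lookahead=) remaining=[) * id - num $]
Step 28: reduce T->F. Stack=[E + ( E + T] ptr=12 lookahead=) remaining=[) * id - num $]
Step 29: reduce E->E + T. Stack=[E + ( E] ptr=12 lookahead=) remaining=[) * id - num $]
Step 30: shift ). Stack=[E + ( E )] ptr=13 lookahead=* remaining=[* id - num $]
Step 31: reduce F->( E ). Stack=[E + F] ptr=13 lookahead=* remaining=[* id - num $]
Step 32: reduce T->F. Stack=[E + T] ptr=13 lookahead=* remaining=[* id - num $]
Step 33: shift *. Stack=[E + T *] ptr=14 lookahead=id remaining=[id - num $]
Step 34: shift id. Stack=[E + T * id] ptr=15 lookahead=- remaining=[- num $]
Step 35: reduce F->id. Stack=[E + T * F] ptr=15 lookahead=- remaining=[- num $]
Step 36: reduce T->T * F. Stack=[E + T] ptr=15 lookahead=- remaining=[- num $]
Step 37: reduce E->E + T. Stack=[E] ptr=15 lookahead=- remaining=[- num $]
Step 38: shift -. Stack=[E -] ptr=16 lookahead=num remaining=[num $]
Step 39: shift num. Stack=[E - num] ptr=17 lookahead=$ remaining=[$]
Step 40: reduce F->num. Stack=[E - F] ptr=17 lookahead=$ remaining=[$]
Step 41: reduce T->F. Stack=[E - T] ptr=17 lookahead=$ remaining=[$]
Step 42: reduce E->E - T. Stack=[E] ptr=17 lookahead=$ remaining=[$]
Step 43: accept. Stack=[E] ptr=17 lookahead=$ remaining=[$]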